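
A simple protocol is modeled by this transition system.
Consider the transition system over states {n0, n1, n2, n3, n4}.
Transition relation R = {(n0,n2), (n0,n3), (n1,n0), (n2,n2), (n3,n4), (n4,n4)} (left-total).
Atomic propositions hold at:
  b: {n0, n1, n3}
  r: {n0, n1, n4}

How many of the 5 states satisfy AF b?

AF b: least fixpoint, start Z0 = {n0, n1, n3}, add states with every successor in Z. Already a fixed point.
Sat(AF b) = {n0, n1, n3}
|Sat(AF b)| = |{n0, n1, n3}| = 3.

3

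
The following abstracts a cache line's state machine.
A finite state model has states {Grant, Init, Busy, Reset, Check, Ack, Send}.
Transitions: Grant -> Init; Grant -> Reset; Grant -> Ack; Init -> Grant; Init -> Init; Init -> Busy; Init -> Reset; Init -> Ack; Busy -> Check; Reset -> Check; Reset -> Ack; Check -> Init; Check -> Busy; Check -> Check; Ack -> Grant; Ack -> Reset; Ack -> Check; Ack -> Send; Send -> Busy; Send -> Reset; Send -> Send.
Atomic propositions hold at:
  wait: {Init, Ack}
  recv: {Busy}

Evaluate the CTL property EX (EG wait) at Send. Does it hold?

No

EG wait: greatest fixpoint, start Z0 = {Init, Ack}, keep only states in Sat with some successor in Z. Z1 = {Init}; fixed.
Sat(EG wait) = {Init}
Sat(EX (EG wait)) = {s : some successor in {Init}} = {Grant, Init, Check}
Send ∉ Sat(EX (EG wait)) = {Grant, Init, Check}, so the formula does not hold at Send.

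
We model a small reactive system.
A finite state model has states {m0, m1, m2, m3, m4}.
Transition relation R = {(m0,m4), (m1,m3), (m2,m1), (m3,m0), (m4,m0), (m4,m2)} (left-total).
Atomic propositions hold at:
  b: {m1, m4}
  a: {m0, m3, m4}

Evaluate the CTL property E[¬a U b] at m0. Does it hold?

No

Sat(¬a) = {m1, m2}
E[¬a U b]: least fixpoint, start Z0 = Sat(b) = {m1, m4}, add states in Sat(¬a) with some successor in Z. Z1 = {m1, m2, m4}; fixed.
Sat(E[¬a U b]) = {m1, m2, m4}
m0 ∉ Sat(E[¬a U b]) = {m1, m2, m4}, so the formula does not hold at m0.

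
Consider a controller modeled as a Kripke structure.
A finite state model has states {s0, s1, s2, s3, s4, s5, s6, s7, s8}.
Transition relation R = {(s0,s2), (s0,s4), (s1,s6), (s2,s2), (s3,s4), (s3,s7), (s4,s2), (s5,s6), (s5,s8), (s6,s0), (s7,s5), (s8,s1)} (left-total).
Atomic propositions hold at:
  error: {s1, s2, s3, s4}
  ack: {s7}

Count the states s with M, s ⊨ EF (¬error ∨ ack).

7

Sat(¬error) = {s0, s5, s6, s7, s8}
Sat(¬error ∨ ack) = {s0, s5, s6, s7, s8}
EF (¬error ∨ ack): least fixpoint, start Z0 = {s0, s5, s6, s7, s8}, add states with some successor in Z. Z1 = {s0, s1, s3, s5, s6, s7, s8}; fixed.
Sat(EF (¬error ∨ ack)) = {s0, s1, s3, s5, s6, s7, s8}
|Sat(EF (¬error ∨ ack))| = |{s0, s1, s3, s5, s6, s7, s8}| = 7.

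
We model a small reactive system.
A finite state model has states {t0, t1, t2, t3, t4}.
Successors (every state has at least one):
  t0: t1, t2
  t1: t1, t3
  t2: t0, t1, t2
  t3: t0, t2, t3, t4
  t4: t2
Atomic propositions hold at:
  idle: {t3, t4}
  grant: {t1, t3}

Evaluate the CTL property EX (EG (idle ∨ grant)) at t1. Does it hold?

Sat(idle ∨ grant) = {t1, t3, t4}
EG (idle ∨ grant): greatest fixpoint, start Z0 = {t1, t3, t4}, keep only states in Sat with some successor in Z. Z1 = {t1, t3}; fixed.
Sat(EG (idle ∨ grant)) = {t1, t3}
Sat(EX (EG (idle ∨ grant))) = {s : some successor in {t1, t3}} = {t0, t1, t2, t3}
t1 ∈ Sat(EX (EG (idle ∨ grant))) = {t0, t1, t2, t3}, so the formula holds at t1.

Yes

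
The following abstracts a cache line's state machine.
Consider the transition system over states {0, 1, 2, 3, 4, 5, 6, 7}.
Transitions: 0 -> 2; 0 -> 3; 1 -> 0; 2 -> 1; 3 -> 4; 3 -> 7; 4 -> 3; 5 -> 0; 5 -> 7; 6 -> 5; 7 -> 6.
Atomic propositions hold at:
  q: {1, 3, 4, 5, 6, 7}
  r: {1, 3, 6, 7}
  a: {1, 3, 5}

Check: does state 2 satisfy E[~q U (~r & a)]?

No

Sat(~q) = {0, 2}
Sat(~r) = {0, 2, 4, 5}
Sat(~r & a) = {5}
E[~q U (~r & a)]: least fixpoint, start Z0 = Sat((~r & a)) = {5}, add states in Sat(~q) with some successor in Z. Already a fixed point.
Sat(E[~q U (~r & a)]) = {5}
2 ∉ Sat(E[~q U (~r & a)]) = {5}, so the formula does not hold at 2.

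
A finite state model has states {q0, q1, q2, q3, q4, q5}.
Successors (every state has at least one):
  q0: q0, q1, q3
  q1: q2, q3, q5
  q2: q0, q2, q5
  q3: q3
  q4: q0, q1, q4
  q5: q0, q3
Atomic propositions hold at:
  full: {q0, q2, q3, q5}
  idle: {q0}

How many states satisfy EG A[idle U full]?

4

A[idle U full]: least fixpoint, start Z0 = Sat(full) = {q0, q2, q3, q5}, add states in Sat(idle) with every successor in Z. Already a fixed point.
Sat(A[idle U full]) = {q0, q2, q3, q5}
EG A[idle U full]: greatest fixpoint, start Z0 = {q0, q2, q3, q5}, keep only states in Sat with some successor in Z. Already a fixed point.
Sat(EG A[idle U full]) = {q0, q2, q3, q5}
|Sat(EG A[idle U full])| = |{q0, q2, q3, q5}| = 4.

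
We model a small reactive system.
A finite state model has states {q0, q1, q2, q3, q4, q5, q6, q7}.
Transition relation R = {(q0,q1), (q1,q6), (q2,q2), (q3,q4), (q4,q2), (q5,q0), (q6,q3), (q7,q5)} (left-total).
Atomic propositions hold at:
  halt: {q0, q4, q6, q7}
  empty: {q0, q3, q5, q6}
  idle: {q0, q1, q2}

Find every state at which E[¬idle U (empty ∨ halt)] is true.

{q0, q3, q4, q5, q6, q7}

Sat(¬idle) = {q3, q4, q5, q6, q7}
Sat(empty ∨ halt) = {q0, q3, q4, q5, q6, q7}
E[¬idle U (empty ∨ halt)]: least fixpoint, start Z0 = Sat((empty ∨ halt)) = {q0, q3, q4, q5, q6, q7}, add states in Sat(¬idle) with some successor in Z. Already a fixed point.
Sat(E[¬idle U (empty ∨ halt)]) = {q0, q3, q4, q5, q6, q7}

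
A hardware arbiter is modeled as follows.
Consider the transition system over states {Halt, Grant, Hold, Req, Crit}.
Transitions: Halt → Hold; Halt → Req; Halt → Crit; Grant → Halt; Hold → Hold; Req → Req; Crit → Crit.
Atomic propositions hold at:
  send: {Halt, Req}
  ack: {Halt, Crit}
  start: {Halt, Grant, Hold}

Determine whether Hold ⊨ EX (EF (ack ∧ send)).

Sat(ack ∧ send) = {Halt}
EF (ack ∧ send): least fixpoint, start Z0 = {Halt}, add states with some successor in Z. Z1 = {Halt, Grant}; fixed.
Sat(EF (ack ∧ send)) = {Halt, Grant}
Sat(EX (EF (ack ∧ send))) = {s : some successor in {Halt, Grant}} = {Grant}
Hold ∉ Sat(EX (EF (ack ∧ send))) = {Grant}, so the formula does not hold at Hold.

No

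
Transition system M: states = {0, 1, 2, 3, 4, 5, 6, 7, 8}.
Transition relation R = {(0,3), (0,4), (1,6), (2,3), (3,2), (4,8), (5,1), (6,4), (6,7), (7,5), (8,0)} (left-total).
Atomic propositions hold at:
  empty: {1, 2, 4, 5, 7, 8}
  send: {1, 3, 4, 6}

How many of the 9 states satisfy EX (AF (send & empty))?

5

Sat(send & empty) = {1, 4}
AF (send & empty): least fixpoint, start Z0 = {1, 4}, add states with every successor in Z. Z1 = {1, 4, 5}; Z2 = {1, 4, 5, 7}; Z3 = {1, 4, 5, 6, 7}; fixed.
Sat(AF (send & empty)) = {1, 4, 5, 6, 7}
Sat(EX (AF (send & empty))) = {s : some successor in {1, 4, 5, 6, 7}} = {0, 1, 5, 6, 7}
|Sat(EX (AF (send & empty)))| = |{0, 1, 5, 6, 7}| = 5.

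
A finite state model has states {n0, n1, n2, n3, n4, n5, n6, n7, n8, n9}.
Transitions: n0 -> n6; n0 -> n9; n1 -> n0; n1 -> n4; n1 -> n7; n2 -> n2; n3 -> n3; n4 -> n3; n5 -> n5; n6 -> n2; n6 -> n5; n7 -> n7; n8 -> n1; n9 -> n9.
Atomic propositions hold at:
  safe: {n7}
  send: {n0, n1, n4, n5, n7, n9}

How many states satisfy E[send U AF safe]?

2

AF safe: least fixpoint, start Z0 = {n7}, add states with every successor in Z. Already a fixed point.
Sat(AF safe) = {n7}
E[send U AF safe]: least fixpoint, start Z0 = Sat(AF safe) = {n7}, add states in Sat(send) with some successor in Z. Z1 = {n1, n7}; fixed.
Sat(E[send U AF safe]) = {n1, n7}
|Sat(E[send U AF safe])| = |{n1, n7}| = 2.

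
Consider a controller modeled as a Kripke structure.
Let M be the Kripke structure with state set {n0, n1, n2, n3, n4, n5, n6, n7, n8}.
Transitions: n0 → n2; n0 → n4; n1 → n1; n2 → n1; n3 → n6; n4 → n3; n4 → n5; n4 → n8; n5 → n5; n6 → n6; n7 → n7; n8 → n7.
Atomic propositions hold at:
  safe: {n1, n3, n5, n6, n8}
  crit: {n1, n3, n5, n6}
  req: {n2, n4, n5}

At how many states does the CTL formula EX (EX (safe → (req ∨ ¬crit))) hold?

5

Sat(¬crit) = {n0, n2, n4, n7, n8}
Sat(req ∨ ¬crit) = {n0, n2, n4, n5, n7, n8}
Sat(safe → (req ∨ ¬crit)) = {n0, n2, n4, n5, n7, n8}
Sat(EX (safe → (req ∨ ¬crit))) = {s : some successor in {n0, n2, n4, n5, n7, n8}} = {n0, n4, n5, n7, n8}
Sat(EX (EX (safe → (req ∨ ¬crit)))) = {s : some successor in {n0, n4, n5, n7, n8}} = {n0, n4, n5, n7, n8}
|Sat(EX (EX (safe → (req ∨ ¬crit))))| = |{n0, n4, n5, n7, n8}| = 5.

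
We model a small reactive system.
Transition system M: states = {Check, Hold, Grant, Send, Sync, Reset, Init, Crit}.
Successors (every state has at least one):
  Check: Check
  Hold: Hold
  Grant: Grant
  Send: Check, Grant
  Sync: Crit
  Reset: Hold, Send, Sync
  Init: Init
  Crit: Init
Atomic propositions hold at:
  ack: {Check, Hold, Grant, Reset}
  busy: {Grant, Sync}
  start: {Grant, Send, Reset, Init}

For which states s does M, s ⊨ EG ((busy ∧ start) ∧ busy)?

{Grant}

Sat(busy ∧ start) = {Grant}
Sat((busy ∧ start) ∧ busy) = {Grant}
EG ((busy ∧ start) ∧ busy): greatest fixpoint, start Z0 = {Grant}, keep only states in Sat with some successor in Z. Already a fixed point.
Sat(EG ((busy ∧ start) ∧ busy)) = {Grant}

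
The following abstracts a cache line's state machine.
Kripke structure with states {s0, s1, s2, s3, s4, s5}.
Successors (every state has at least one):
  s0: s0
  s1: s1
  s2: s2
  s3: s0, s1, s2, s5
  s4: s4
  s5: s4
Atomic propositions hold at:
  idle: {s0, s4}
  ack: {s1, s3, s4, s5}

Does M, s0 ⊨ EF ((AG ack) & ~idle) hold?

No

AG ack: greatest fixpoint, start Z0 = {s1, s3, s4, s5}, keep only states in Sat with every successor in Z. Z1 = {s1, s4, s5}; fixed.
Sat(AG ack) = {s1, s4, s5}
Sat(~idle) = {s1, s2, s3, s5}
Sat((AG ack) & ~idle) = {s1, s5}
EF ((AG ack) & ~idle): least fixpoint, start Z0 = {s1, s5}, add states with some successor in Z. Z1 = {s1, s3, s5}; fixed.
Sat(EF ((AG ack) & ~idle)) = {s1, s3, s5}
s0 ∉ Sat(EF ((AG ack) & ~idle)) = {s1, s3, s5}, so the formula does not hold at s0.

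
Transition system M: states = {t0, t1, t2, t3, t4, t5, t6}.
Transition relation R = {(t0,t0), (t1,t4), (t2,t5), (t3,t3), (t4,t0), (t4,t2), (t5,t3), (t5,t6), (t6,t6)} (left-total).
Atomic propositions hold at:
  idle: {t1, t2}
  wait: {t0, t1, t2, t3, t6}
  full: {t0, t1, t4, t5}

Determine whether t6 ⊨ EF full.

No

EF full: least fixpoint, start Z0 = {t0, t1, t4, t5}, add states with some successor in Z. Z1 = {t0, t1, t2, t4, t5}; fixed.
Sat(EF full) = {t0, t1, t2, t4, t5}
t6 ∉ Sat(EF full) = {t0, t1, t2, t4, t5}, so the formula does not hold at t6.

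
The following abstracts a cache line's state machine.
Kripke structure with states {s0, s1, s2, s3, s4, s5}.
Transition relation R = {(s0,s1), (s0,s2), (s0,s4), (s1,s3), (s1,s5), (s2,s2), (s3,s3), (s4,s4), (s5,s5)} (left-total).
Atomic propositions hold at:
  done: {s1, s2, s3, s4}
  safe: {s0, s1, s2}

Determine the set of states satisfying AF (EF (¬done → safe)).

Sat(¬done) = {s0, s5}
Sat(¬done → safe) = {s0, s1, s2, s3, s4}
EF (¬done → safe): least fixpoint, start Z0 = {s0, s1, s2, s3, s4}, add states with some successor in Z. Already a fixed point.
Sat(EF (¬done → safe)) = {s0, s1, s2, s3, s4}
AF (EF (¬done → safe)): least fixpoint, start Z0 = {s0, s1, s2, s3, s4}, add states with every successor in Z. Already a fixed point.
Sat(AF (EF (¬done → safe))) = {s0, s1, s2, s3, s4}

{s0, s1, s2, s3, s4}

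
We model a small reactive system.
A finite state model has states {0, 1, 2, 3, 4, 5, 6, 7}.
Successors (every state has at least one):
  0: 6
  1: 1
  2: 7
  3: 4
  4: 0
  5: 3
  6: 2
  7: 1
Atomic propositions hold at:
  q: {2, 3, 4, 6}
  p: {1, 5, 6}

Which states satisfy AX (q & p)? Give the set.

Sat(q & p) = {6}
Sat(AX (q & p)) = {s : every successor in {6}} = {0}

{0}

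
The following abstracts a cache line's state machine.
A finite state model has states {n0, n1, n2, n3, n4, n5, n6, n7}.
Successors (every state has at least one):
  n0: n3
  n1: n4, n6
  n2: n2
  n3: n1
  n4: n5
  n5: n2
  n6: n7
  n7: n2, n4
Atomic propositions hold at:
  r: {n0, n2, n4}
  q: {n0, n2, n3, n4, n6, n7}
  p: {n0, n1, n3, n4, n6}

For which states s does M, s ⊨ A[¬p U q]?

{n0, n2, n3, n4, n5, n6, n7}

Sat(¬p) = {n2, n5, n7}
A[¬p U q]: least fixpoint, start Z0 = Sat(q) = {n0, n2, n3, n4, n6, n7}, add states in Sat(¬p) with every successor in Z. Z1 = {n0, n2, n3, n4, n5, n6, n7}; fixed.
Sat(A[¬p U q]) = {n0, n2, n3, n4, n5, n6, n7}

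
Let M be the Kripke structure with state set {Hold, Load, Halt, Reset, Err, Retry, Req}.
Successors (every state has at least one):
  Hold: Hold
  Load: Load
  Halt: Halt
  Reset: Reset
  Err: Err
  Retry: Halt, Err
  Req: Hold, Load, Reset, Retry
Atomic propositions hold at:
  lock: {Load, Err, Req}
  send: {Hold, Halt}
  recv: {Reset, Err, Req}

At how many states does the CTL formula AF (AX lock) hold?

Sat(AX lock) = {s : every successor in {Load, Err, Req}} = {Load, Err}
AF (AX lock): least fixpoint, start Z0 = {Load, Err}, add states with every successor in Z. Already a fixed point.
Sat(AF (AX lock)) = {Load, Err}
|Sat(AF (AX lock))| = |{Load, Err}| = 2.

2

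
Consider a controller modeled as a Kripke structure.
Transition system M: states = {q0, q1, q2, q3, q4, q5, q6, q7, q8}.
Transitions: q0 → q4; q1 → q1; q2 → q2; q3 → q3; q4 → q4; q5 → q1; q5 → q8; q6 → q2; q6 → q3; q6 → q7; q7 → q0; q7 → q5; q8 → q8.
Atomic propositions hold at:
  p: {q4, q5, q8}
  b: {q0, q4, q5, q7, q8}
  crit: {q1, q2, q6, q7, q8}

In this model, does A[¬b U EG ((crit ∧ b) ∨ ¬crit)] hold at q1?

Sat(¬b) = {q1, q2, q3, q6}
Sat(crit ∧ b) = {q7, q8}
Sat(¬crit) = {q0, q3, q4, q5}
Sat((crit ∧ b) ∨ ¬crit) = {q0, q3, q4, q5, q7, q8}
EG ((crit ∧ b) ∨ ¬crit): greatest fixpoint, start Z0 = {q0, q3, q4, q5, q7, q8}, keep only states in Sat with some successor in Z. Already a fixed point.
Sat(EG ((crit ∧ b) ∨ ¬crit)) = {q0, q3, q4, q5, q7, q8}
A[¬b U EG ((crit ∧ b) ∨ ¬crit)]: least fixpoint, start Z0 = Sat(EG ((crit ∧ b) ∨ ¬crit)) = {q0, q3, q4, q5, q7, q8}, add states in Sat(¬b) with every successor in Z. Already a fixed point.
Sat(A[¬b U EG ((crit ∧ b) ∨ ¬crit)]) = {q0, q3, q4, q5, q7, q8}
q1 ∉ Sat(A[¬b U EG ((crit ∧ b) ∨ ¬crit)]) = {q0, q3, q4, q5, q7, q8}, so the formula does not hold at q1.

No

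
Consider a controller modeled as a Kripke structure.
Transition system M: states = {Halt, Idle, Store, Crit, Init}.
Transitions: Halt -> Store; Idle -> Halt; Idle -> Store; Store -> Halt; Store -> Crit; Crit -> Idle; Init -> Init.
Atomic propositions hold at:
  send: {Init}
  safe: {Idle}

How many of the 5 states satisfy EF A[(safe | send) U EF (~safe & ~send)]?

Sat(safe | send) = {Idle, Init}
Sat(~safe) = {Halt, Store, Crit, Init}
Sat(~send) = {Halt, Idle, Store, Crit}
Sat(~safe & ~send) = {Halt, Store, Crit}
EF (~safe & ~send): least fixpoint, start Z0 = {Halt, Store, Crit}, add states with some successor in Z. Z1 = {Halt, Idle, Store, Crit}; fixed.
Sat(EF (~safe & ~send)) = {Halt, Idle, Store, Crit}
A[(safe | send) U EF (~safe & ~send)]: least fixpoint, start Z0 = Sat(EF (~safe & ~send)) = {Halt, Idle, Store, Crit}, add states in Sat(safe | send) with every successor in Z. Already a fixed point.
Sat(A[(safe | send) U EF (~safe & ~send)]) = {Halt, Idle, Store, Crit}
EF A[(safe | send) U EF (~safe & ~send)]: least fixpoint, start Z0 = {Halt, Idle, Store, Crit}, add states with some successor in Z. Already a fixed point.
Sat(EF A[(safe | send) U EF (~safe & ~send)]) = {Halt, Idle, Store, Crit}
|Sat(EF A[(safe | send) U EF (~safe & ~send)])| = |{Halt, Idle, Store, Crit}| = 4.

4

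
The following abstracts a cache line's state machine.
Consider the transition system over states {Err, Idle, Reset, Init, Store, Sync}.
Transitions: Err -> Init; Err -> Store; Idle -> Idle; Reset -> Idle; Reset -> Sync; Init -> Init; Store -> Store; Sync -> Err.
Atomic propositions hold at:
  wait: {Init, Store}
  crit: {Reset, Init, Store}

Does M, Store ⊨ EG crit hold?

Yes

EG crit: greatest fixpoint, start Z0 = {Reset, Init, Store}, keep only states in Sat with some successor in Z. Z1 = {Init, Store}; fixed.
Sat(EG crit) = {Init, Store}
Store ∈ Sat(EG crit) = {Init, Store}, so the formula holds at Store.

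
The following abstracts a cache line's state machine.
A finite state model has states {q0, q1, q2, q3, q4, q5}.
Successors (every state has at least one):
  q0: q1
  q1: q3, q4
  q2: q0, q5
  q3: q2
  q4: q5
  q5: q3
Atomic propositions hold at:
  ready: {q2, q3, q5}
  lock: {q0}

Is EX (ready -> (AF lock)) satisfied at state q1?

Yes

AF lock: least fixpoint, start Z0 = {q0}, add states with every successor in Z. Already a fixed point.
Sat(AF lock) = {q0}
Sat(ready -> (AF lock)) = {q0, q1, q4}
Sat(EX (ready -> (AF lock))) = {s : some successor in {q0, q1, q4}} = {q0, q1, q2}
q1 ∈ Sat(EX (ready -> (AF lock))) = {q0, q1, q2}, so the formula holds at q1.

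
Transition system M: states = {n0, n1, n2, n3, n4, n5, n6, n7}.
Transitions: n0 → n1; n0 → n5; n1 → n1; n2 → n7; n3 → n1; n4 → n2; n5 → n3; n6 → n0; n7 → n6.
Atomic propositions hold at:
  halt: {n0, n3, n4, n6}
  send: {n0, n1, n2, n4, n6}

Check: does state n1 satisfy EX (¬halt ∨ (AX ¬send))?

Yes

Sat(¬halt) = {n1, n2, n5, n7}
Sat(¬send) = {n3, n5, n7}
Sat(AX ¬send) = {s : every successor in {n3, n5, n7}} = {n2, n5}
Sat(¬halt ∨ (AX ¬send)) = {n1, n2, n5, n7}
Sat(EX (¬halt ∨ (AX ¬send))) = {s : some successor in {n1, n2, n5, n7}} = {n0, n1, n2, n3, n4}
n1 ∈ Sat(EX (¬halt ∨ (AX ¬send))) = {n0, n1, n2, n3, n4}, so the formula holds at n1.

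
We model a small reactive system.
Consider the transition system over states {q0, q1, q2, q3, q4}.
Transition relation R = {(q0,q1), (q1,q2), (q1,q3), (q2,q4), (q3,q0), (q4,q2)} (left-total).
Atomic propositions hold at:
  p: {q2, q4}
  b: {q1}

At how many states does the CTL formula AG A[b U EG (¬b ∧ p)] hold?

2

Sat(¬b) = {q0, q2, q3, q4}
Sat(¬b ∧ p) = {q2, q4}
EG (¬b ∧ p): greatest fixpoint, start Z0 = {q2, q4}, keep only states in Sat with some successor in Z. Already a fixed point.
Sat(EG (¬b ∧ p)) = {q2, q4}
A[b U EG (¬b ∧ p)]: least fixpoint, start Z0 = Sat(EG (¬b ∧ p)) = {q2, q4}, add states in Sat(b) with every successor in Z. Already a fixed point.
Sat(A[b U EG (¬b ∧ p)]) = {q2, q4}
AG A[b U EG (¬b ∧ p)]: greatest fixpoint, start Z0 = {q2, q4}, keep only states in Sat with every successor in Z. Already a fixed point.
Sat(AG A[b U EG (¬b ∧ p)]) = {q2, q4}
|Sat(AG A[b U EG (¬b ∧ p)])| = |{q2, q4}| = 2.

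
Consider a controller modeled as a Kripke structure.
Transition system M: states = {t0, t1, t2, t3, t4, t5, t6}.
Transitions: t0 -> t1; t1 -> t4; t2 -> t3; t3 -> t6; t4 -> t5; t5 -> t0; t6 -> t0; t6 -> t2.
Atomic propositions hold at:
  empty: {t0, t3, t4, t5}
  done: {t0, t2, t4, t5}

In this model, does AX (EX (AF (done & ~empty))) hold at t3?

Sat(~empty) = {t1, t2, t6}
Sat(done & ~empty) = {t2}
AF (done & ~empty): least fixpoint, start Z0 = {t2}, add states with every successor in Z. Already a fixed point.
Sat(AF (done & ~empty)) = {t2}
Sat(EX (AF (done & ~empty))) = {s : some successor in {t2}} = {t6}
Sat(AX (EX (AF (done & ~empty)))) = {s : every successor in {t6}} = {t3}
t3 ∈ Sat(AX (EX (AF (done & ~empty)))) = {t3}, so the formula holds at t3.

Yes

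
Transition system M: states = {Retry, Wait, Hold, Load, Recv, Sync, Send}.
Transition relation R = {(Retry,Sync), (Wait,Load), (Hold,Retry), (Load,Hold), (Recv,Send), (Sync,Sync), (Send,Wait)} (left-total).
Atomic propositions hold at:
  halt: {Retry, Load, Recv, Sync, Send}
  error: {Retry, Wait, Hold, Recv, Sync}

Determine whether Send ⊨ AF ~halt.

Sat(~halt) = {Wait, Hold}
AF ~halt: least fixpoint, start Z0 = {Wait, Hold}, add states with every successor in Z. Z1 = {Wait, Hold, Load, Send}; Z2 = {Wait, Hold, Load, Recv, Send}; fixed.
Sat(AF ~halt) = {Wait, Hold, Load, Recv, Send}
Send ∈ Sat(AF ~halt) = {Wait, Hold, Load, Recv, Send}, so the formula holds at Send.

Yes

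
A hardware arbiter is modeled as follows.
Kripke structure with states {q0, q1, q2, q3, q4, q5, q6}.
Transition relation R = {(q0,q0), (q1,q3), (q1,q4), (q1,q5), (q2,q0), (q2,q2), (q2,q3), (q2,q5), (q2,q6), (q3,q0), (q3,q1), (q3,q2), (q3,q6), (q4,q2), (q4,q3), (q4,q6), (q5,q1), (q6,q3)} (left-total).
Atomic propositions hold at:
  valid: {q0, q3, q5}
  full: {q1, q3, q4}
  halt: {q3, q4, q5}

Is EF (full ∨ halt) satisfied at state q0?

Sat(full ∨ halt) = {q1, q3, q4, q5}
EF (full ∨ halt): least fixpoint, start Z0 = {q1, q3, q4, q5}, add states with some successor in Z. Z1 = {q1, q2, q3, q4, q5, q6}; fixed.
Sat(EF (full ∨ halt)) = {q1, q2, q3, q4, q5, q6}
q0 ∉ Sat(EF (full ∨ halt)) = {q1, q2, q3, q4, q5, q6}, so the formula does not hold at q0.

No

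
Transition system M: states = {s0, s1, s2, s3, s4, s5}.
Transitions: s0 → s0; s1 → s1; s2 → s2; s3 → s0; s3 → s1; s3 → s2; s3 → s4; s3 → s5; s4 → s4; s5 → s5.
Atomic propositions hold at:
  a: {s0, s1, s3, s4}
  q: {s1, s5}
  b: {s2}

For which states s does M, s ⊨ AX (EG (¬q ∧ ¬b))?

{s0, s4}

Sat(¬q) = {s0, s2, s3, s4}
Sat(¬b) = {s0, s1, s3, s4, s5}
Sat(¬q ∧ ¬b) = {s0, s3, s4}
EG (¬q ∧ ¬b): greatest fixpoint, start Z0 = {s0, s3, s4}, keep only states in Sat with some successor in Z. Already a fixed point.
Sat(EG (¬q ∧ ¬b)) = {s0, s3, s4}
Sat(AX (EG (¬q ∧ ¬b))) = {s : every successor in {s0, s3, s4}} = {s0, s4}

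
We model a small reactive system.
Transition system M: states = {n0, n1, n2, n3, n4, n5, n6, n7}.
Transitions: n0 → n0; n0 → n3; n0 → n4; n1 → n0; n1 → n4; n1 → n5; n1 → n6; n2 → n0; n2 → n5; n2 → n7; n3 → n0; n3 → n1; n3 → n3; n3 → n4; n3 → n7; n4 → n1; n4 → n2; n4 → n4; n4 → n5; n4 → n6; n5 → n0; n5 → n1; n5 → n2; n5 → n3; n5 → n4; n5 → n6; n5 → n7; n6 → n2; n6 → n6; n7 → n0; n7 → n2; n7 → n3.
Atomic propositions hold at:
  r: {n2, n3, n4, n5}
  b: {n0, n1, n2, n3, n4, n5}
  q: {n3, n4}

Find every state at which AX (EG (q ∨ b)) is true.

{n0, n7}

Sat(q ∨ b) = {n0, n1, n2, n3, n4, n5}
EG (q ∨ b): greatest fixpoint, start Z0 = {n0, n1, n2, n3, n4, n5}, keep only states in Sat with some successor in Z. Already a fixed point.
Sat(EG (q ∨ b)) = {n0, n1, n2, n3, n4, n5}
Sat(AX (EG (q ∨ b))) = {s : every successor in {n0, n1, n2, n3, n4, n5}} = {n0, n7}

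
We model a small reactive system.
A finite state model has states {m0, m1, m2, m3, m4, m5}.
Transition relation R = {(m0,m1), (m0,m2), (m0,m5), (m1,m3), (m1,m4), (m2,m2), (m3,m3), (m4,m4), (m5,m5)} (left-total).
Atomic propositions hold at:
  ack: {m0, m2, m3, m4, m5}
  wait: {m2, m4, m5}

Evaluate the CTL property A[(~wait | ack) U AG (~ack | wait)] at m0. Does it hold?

No

Sat(~wait) = {m0, m1, m3}
Sat(~wait | ack) = {m0, m1, m2, m3, m4, m5}
Sat(~ack) = {m1}
Sat(~ack | wait) = {m1, m2, m4, m5}
AG (~ack | wait): greatest fixpoint, start Z0 = {m1, m2, m4, m5}, keep only states in Sat with every successor in Z. Z1 = {m2, m4, m5}; fixed.
Sat(AG (~ack | wait)) = {m2, m4, m5}
A[(~wait | ack) U AG (~ack | wait)]: least fixpoint, start Z0 = Sat(AG (~ack | wait)) = {m2, m4, m5}, add states in Sat(~wait | ack) with every successor in Z. Already a fixed point.
Sat(A[(~wait | ack) U AG (~ack | wait)]) = {m2, m4, m5}
m0 ∉ Sat(A[(~wait | ack) U AG (~ack | wait)]) = {m2, m4, m5}, so the formula does not hold at m0.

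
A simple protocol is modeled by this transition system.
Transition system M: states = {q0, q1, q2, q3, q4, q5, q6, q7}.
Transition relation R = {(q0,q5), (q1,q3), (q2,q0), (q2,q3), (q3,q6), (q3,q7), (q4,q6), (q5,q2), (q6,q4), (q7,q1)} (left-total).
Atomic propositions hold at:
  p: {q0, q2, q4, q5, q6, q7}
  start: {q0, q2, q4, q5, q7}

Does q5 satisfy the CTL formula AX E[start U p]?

E[start U p]: least fixpoint, start Z0 = Sat(p) = {q0, q2, q4, q5, q6, q7}, add states in Sat(start) with some successor in Z. Already a fixed point.
Sat(E[start U p]) = {q0, q2, q4, q5, q6, q7}
Sat(AX E[start U p]) = {s : every successor in {q0, q2, q4, q5, q6, q7}} = {q0, q3, q4, q5, q6}
q5 ∈ Sat(AX E[start U p]) = {q0, q3, q4, q5, q6}, so the formula holds at q5.

Yes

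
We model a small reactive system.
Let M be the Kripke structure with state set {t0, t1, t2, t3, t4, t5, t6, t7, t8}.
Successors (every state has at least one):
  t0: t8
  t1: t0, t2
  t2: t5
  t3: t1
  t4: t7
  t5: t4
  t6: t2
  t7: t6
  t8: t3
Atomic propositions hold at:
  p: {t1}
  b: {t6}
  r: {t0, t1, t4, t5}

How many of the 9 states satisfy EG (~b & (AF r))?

4

Sat(~b) = {t0, t1, t2, t3, t4, t5, t7, t8}
AF r: least fixpoint, start Z0 = {t0, t1, t4, t5}, add states with every successor in Z. Z1 = {t0, t1, t2, t3, t4, t5}; Z2 = {t0, t1, t2, t3, t4, t5, t6, t8}; Z3 = {t0, t1, t2, t3, t4, t5, t6, t7, t8}; fixed.
Sat(AF r) = {t0, t1, t2, t3, t4, t5, t6, t7, t8}
Sat(~b & (AF r)) = {t0, t1, t2, t3, t4, t5, t7, t8}
EG (~b & (AF r)): greatest fixpoint, start Z0 = {t0, t1, t2, t3, t4, t5, t7, t8}, keep only states in Sat with some successor in Z. Z1 = {t0, t1, t2, t3, t4, t5, t8}; Z2 = {t0, t1, t2, t3, t5, t8}; Z3 = {t0, t1, t2, t3, t8}; Z4 = {t0, t1, t3, t8}; fixed.
Sat(EG (~b & (AF r))) = {t0, t1, t3, t8}
|Sat(EG (~b & (AF r)))| = |{t0, t1, t3, t8}| = 4.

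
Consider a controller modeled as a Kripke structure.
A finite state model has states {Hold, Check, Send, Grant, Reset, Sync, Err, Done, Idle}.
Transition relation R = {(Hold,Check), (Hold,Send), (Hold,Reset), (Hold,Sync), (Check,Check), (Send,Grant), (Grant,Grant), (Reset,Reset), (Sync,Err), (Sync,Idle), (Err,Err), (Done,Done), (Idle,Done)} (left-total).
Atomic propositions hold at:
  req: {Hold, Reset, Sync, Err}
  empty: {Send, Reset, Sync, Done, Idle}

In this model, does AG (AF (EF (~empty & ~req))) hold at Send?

Sat(~empty) = {Hold, Check, Grant, Err}
Sat(~req) = {Check, Send, Grant, Done, Idle}
Sat(~empty & ~req) = {Check, Grant}
EF (~empty & ~req): least fixpoint, start Z0 = {Check, Grant}, add states with some successor in Z. Z1 = {Hold, Check, Send, Grant}; fixed.
Sat(EF (~empty & ~req)) = {Hold, Check, Send, Grant}
AF (EF (~empty & ~req)): least fixpoint, start Z0 = {Hold, Check, Send, Grant}, add states with every successor in Z. Already a fixed point.
Sat(AF (EF (~empty & ~req))) = {Hold, Check, Send, Grant}
AG (AF (EF (~empty & ~req))): greatest fixpoint, start Z0 = {Hold, Check, Send, Grant}, keep only states in Sat with every successor in Z. Z1 = {Check, Send, Grant}; fixed.
Sat(AG (AF (EF (~empty & ~req)))) = {Check, Send, Grant}
Send ∈ Sat(AG (AF (EF (~empty & ~req)))) = {Check, Send, Grant}, so the formula holds at Send.

Yes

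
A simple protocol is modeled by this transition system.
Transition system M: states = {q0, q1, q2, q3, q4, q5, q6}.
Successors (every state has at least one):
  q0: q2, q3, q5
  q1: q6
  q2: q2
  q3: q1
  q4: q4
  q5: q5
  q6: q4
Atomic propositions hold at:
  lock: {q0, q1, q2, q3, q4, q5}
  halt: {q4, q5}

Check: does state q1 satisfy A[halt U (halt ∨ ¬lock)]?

No

Sat(¬lock) = {q6}
Sat(halt ∨ ¬lock) = {q4, q5, q6}
A[halt U (halt ∨ ¬lock)]: least fixpoint, start Z0 = Sat((halt ∨ ¬lock)) = {q4, q5, q6}, add states in Sat(halt) with every successor in Z. Already a fixed point.
Sat(A[halt U (halt ∨ ¬lock)]) = {q4, q5, q6}
q1 ∉ Sat(A[halt U (halt ∨ ¬lock)]) = {q4, q5, q6}, so the formula does not hold at q1.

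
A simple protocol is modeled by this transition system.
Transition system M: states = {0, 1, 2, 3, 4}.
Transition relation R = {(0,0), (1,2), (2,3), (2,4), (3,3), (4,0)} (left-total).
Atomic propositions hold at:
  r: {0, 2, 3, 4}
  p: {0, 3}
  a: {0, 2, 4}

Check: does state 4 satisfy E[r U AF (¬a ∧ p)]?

No

Sat(¬a) = {1, 3}
Sat(¬a ∧ p) = {3}
AF (¬a ∧ p): least fixpoint, start Z0 = {3}, add states with every successor in Z. Already a fixed point.
Sat(AF (¬a ∧ p)) = {3}
E[r U AF (¬a ∧ p)]: least fixpoint, start Z0 = Sat(AF (¬a ∧ p)) = {3}, add states in Sat(r) with some successor in Z. Z1 = {2, 3}; fixed.
Sat(E[r U AF (¬a ∧ p)]) = {2, 3}
4 ∉ Sat(E[r U AF (¬a ∧ p)]) = {2, 3}, so the formula does not hold at 4.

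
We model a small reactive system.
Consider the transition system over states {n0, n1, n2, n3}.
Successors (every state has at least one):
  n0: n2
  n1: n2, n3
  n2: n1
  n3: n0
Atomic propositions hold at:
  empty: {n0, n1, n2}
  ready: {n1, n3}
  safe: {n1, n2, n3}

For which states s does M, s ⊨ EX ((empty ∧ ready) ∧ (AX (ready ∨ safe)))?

{n2}

Sat(empty ∧ ready) = {n1}
Sat(ready ∨ safe) = {n1, n2, n3}
Sat(AX (ready ∨ safe)) = {s : every successor in {n1, n2, n3}} = {n0, n1, n2}
Sat((empty ∧ ready) ∧ (AX (ready ∨ safe))) = {n1}
Sat(EX ((empty ∧ ready) ∧ (AX (ready ∨ safe)))) = {s : some successor in {n1}} = {n2}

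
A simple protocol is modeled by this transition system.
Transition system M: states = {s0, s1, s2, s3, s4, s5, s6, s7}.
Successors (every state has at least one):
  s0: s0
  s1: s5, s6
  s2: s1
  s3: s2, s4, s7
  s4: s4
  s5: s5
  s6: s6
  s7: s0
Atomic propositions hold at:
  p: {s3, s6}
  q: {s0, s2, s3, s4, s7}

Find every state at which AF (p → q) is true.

{s0, s1, s2, s3, s4, s5, s7}

Sat(p → q) = {s0, s1, s2, s3, s4, s5, s7}
AF (p → q): least fixpoint, start Z0 = {s0, s1, s2, s3, s4, s5, s7}, add states with every successor in Z. Already a fixed point.
Sat(AF (p → q)) = {s0, s1, s2, s3, s4, s5, s7}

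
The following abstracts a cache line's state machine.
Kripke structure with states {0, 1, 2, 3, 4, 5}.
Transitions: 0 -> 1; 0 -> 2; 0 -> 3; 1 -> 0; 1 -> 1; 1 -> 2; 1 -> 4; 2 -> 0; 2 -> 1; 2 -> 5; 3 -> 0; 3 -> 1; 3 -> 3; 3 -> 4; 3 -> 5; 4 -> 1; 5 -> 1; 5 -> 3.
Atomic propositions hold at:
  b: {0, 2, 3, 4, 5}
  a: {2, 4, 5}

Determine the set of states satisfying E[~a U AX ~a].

Sat(~a) = {0, 1, 3}
Sat(AX ~a) = {s : every successor in {0, 1, 3}} = {4, 5}
E[~a U AX ~a]: least fixpoint, start Z0 = Sat(AX ~a) = {4, 5}, add states in Sat(~a) with some successor in Z. Z1 = {1, 3, 4, 5}; Z2 = {0, 1, 3, 4, 5}; fixed.
Sat(E[~a U AX ~a]) = {0, 1, 3, 4, 5}

{0, 1, 3, 4, 5}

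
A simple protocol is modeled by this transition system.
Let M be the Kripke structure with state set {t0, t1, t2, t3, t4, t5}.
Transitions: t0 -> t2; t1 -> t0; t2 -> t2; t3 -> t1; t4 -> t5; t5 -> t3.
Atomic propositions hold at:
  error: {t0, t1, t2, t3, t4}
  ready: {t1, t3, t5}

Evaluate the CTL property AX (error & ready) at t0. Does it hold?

No

Sat(error & ready) = {t1, t3}
Sat(AX (error & ready)) = {s : every successor in {t1, t3}} = {t3, t5}
t0 ∉ Sat(AX (error & ready)) = {t3, t5}, so the formula does not hold at t0.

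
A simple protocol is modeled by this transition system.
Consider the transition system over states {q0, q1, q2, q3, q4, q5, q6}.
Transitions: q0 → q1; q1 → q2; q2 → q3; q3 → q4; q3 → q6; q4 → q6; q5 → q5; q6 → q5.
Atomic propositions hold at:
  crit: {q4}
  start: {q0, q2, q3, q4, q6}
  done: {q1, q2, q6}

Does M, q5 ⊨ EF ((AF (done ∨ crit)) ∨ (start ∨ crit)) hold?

Sat(done ∨ crit) = {q1, q2, q4, q6}
AF (done ∨ crit): least fixpoint, start Z0 = {q1, q2, q4, q6}, add states with every successor in Z. Z1 = {q0, q1, q2, q3, q4, q6}; fixed.
Sat(AF (done ∨ crit)) = {q0, q1, q2, q3, q4, q6}
Sat(start ∨ crit) = {q0, q2, q3, q4, q6}
Sat((AF (done ∨ crit)) ∨ (start ∨ crit)) = {q0, q1, q2, q3, q4, q6}
EF ((AF (done ∨ crit)) ∨ (start ∨ crit)): least fixpoint, start Z0 = {q0, q1, q2, q3, q4, q6}, add states with some successor in Z. Already a fixed point.
Sat(EF ((AF (done ∨ crit)) ∨ (start ∨ crit))) = {q0, q1, q2, q3, q4, q6}
q5 ∉ Sat(EF ((AF (done ∨ crit)) ∨ (start ∨ crit))) = {q0, q1, q2, q3, q4, q6}, so the formula does not hold at q5.

No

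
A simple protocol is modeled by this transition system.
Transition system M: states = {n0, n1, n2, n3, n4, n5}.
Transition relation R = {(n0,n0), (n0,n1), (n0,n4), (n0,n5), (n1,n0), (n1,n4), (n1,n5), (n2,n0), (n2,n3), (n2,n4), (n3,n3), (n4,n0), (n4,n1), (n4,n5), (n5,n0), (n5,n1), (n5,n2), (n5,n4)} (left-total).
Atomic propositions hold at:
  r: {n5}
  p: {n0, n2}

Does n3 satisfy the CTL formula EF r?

No

EF r: least fixpoint, start Z0 = {n5}, add states with some successor in Z. Z1 = {n0, n1, n4, n5}; Z2 = {n0, n1, n2, n4, n5}; fixed.
Sat(EF r) = {n0, n1, n2, n4, n5}
n3 ∉ Sat(EF r) = {n0, n1, n2, n4, n5}, so the formula does not hold at n3.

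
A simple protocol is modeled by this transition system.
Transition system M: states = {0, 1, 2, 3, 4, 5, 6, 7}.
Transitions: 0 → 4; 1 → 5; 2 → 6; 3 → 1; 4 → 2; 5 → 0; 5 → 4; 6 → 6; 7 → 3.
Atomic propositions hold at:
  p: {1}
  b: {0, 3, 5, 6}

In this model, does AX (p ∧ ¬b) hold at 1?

No

Sat(¬b) = {1, 2, 4, 7}
Sat(p ∧ ¬b) = {1}
Sat(AX (p ∧ ¬b)) = {s : every successor in {1}} = {3}
1 ∉ Sat(AX (p ∧ ¬b)) = {3}, so the formula does not hold at 1.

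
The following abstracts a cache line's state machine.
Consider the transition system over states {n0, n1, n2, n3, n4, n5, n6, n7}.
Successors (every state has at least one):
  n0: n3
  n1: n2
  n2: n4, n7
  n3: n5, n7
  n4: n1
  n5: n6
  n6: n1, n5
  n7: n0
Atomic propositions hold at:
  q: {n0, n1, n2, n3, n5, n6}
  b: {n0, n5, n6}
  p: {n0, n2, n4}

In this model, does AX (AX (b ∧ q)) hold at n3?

Sat(b ∧ q) = {n0, n5, n6}
Sat(AX (b ∧ q)) = {s : every successor in {n0, n5, n6}} = {n5, n7}
Sat(AX (AX (b ∧ q))) = {s : every successor in {n5, n7}} = {n3}
n3 ∈ Sat(AX (AX (b ∧ q))) = {n3}, so the formula holds at n3.

Yes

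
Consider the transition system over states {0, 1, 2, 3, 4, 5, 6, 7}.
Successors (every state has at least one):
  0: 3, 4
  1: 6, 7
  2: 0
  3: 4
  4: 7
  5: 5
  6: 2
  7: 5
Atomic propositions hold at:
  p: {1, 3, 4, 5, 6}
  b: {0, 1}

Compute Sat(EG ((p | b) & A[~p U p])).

Sat(p | b) = {0, 1, 3, 4, 5, 6}
Sat(~p) = {0, 2, 7}
A[~p U p]: least fixpoint, start Z0 = Sat(p) = {1, 3, 4, 5, 6}, add states in Sat(~p) with every successor in Z. Z1 = {0, 1, 3, 4, 5, 6, 7}; Z2 = {0, 1, 2, 3, 4, 5, 6, 7}; fixed.
Sat(A[~p U p]) = {0, 1, 2, 3, 4, 5, 6, 7}
Sat((p | b) & A[~p U p]) = {0, 1, 3, 4, 5, 6}
EG ((p | b) & A[~p U p]): greatest fixpoint, start Z0 = {0, 1, 3, 4, 5, 6}, keep only states in Sat with some successor in Z. Z1 = {0, 1, 3, 5}; Z2 = {0, 5}; Z3 = {5}; fixed.
Sat(EG ((p | b) & A[~p U p])) = {5}

{5}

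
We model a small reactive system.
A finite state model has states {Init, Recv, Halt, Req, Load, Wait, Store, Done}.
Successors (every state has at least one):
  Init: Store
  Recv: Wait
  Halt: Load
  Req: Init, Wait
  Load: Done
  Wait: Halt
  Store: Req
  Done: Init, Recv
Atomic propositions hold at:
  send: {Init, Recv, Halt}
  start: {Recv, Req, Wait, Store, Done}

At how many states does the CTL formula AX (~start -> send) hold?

Sat(~start) = {Init, Halt, Load}
Sat(~start -> send) = {Init, Recv, Halt, Req, Wait, Store, Done}
Sat(AX (~start -> send)) = {s : every successor in {Init, Recv, Halt, Req, Wait, Store, Done}} = {Init, Recv, Req, Load, Wait, Store, Done}
|Sat(AX (~start -> send))| = |{Init, Recv, Req, Load, Wait, Store, Done}| = 7.

7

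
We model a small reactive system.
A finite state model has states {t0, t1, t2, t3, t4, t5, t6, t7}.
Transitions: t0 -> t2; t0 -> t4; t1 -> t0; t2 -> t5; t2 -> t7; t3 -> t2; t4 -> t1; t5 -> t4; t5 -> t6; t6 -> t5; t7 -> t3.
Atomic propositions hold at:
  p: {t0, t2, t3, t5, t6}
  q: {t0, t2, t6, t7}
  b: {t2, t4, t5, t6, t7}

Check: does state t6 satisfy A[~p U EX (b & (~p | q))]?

No

Sat(~p) = {t1, t4, t7}
Sat(~p | q) = {t0, t1, t2, t4, t6, t7}
Sat(b & (~p | q)) = {t2, t4, t6, t7}
Sat(EX (b & (~p | q))) = {s : some successor in {t2, t4, t6, t7}} = {t0, t2, t3, t5}
A[~p U EX (b & (~p | q))]: least fixpoint, start Z0 = Sat(EX (b & (~p | q))) = {t0, t2, t3, t5}, add states in Sat(~p) with every successor in Z. Z1 = {t0, t1, t2, t3, t5, t7}; Z2 = {t0, t1, t2, t3, t4, t5, t7}; fixed.
Sat(A[~p U EX (b & (~p | q))]) = {t0, t1, t2, t3, t4, t5, t7}
t6 ∉ Sat(A[~p U EX (b & (~p | q))]) = {t0, t1, t2, t3, t4, t5, t7}, so the formula does not hold at t6.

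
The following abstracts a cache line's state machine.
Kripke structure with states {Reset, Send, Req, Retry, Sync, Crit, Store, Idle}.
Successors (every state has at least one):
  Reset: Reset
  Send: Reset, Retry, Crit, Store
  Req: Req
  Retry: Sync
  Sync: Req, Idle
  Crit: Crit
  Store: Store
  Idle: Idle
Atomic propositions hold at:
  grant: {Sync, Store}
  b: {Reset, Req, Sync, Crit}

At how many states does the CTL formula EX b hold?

6

Sat(EX b) = {s : some successor in {Reset, Req, Sync, Crit}} = {Reset, Send, Req, Retry, Sync, Crit}
|Sat(EX b)| = |{Reset, Send, Req, Retry, Sync, Crit}| = 6.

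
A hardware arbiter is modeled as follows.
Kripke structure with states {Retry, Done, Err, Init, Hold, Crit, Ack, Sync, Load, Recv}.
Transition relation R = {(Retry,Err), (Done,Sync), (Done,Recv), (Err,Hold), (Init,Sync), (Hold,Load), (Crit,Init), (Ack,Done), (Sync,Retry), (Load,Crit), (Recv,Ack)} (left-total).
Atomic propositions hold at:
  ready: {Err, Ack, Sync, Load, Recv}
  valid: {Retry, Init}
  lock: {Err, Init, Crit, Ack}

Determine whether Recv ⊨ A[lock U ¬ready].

Sat(¬ready) = {Retry, Done, Init, Hold, Crit}
A[lock U ¬ready]: least fixpoint, start Z0 = Sat(¬ready) = {Retry, Done, Init, Hold, Crit}, add states in Sat(lock) with every successor in Z. Z1 = {Retry, Done, Err, Init, Hold, Crit, Ack}; fixed.
Sat(A[lock U ¬ready]) = {Retry, Done, Err, Init, Hold, Crit, Ack}
Recv ∉ Sat(A[lock U ¬ready]) = {Retry, Done, Err, Init, Hold, Crit, Ack}, so the formula does not hold at Recv.

No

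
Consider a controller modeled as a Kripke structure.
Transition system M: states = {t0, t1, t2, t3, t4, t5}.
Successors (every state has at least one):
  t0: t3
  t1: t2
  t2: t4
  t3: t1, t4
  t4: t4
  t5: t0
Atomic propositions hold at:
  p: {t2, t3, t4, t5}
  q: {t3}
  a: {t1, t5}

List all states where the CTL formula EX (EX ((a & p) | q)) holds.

Sat(a & p) = {t5}
Sat((a & p) | q) = {t3, t5}
Sat(EX ((a & p) | q)) = {s : some successor in {t3, t5}} = {t0}
Sat(EX (EX ((a & p) | q))) = {s : some successor in {t0}} = {t5}

{t5}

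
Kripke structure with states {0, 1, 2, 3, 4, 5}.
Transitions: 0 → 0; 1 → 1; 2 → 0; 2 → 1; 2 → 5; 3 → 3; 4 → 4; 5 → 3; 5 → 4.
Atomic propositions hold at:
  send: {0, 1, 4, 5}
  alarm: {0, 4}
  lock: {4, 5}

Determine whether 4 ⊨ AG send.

AG send: greatest fixpoint, start Z0 = {0, 1, 4, 5}, keep only states in Sat with every successor in Z. Z1 = {0, 1, 4}; fixed.
Sat(AG send) = {0, 1, 4}
4 ∈ Sat(AG send) = {0, 1, 4}, so the formula holds at 4.

Yes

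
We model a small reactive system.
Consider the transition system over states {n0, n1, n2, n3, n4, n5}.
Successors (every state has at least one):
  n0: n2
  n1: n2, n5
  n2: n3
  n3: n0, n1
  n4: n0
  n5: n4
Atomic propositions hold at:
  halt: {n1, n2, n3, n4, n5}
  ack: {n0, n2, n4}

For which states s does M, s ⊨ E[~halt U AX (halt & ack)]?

Sat(~halt) = {n0}
Sat(halt & ack) = {n2, n4}
Sat(AX (halt & ack)) = {s : every successor in {n2, n4}} = {n0, n5}
E[~halt U AX (halt & ack)]: least fixpoint, start Z0 = Sat(AX (halt & ack)) = {n0, n5}, add states in Sat(~halt) with some successor in Z. Already a fixed point.
Sat(E[~halt U AX (halt & ack)]) = {n0, n5}

{n0, n5}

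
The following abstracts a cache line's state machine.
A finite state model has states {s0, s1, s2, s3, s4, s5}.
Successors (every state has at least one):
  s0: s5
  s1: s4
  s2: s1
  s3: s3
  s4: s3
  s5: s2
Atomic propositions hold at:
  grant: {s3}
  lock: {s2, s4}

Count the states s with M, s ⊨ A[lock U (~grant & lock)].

2

Sat(~grant) = {s0, s1, s2, s4, s5}
Sat(~grant & lock) = {s2, s4}
A[lock U (~grant & lock)]: least fixpoint, start Z0 = Sat((~grant & lock)) = {s2, s4}, add states in Sat(lock) with every successor in Z. Already a fixed point.
Sat(A[lock U (~grant & lock)]) = {s2, s4}
|Sat(A[lock U (~grant & lock)])| = |{s2, s4}| = 2.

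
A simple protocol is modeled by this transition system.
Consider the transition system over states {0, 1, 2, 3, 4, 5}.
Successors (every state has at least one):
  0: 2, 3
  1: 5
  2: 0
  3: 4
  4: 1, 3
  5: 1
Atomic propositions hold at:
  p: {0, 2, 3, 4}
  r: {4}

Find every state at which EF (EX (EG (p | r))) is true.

{0, 2, 3, 4}

Sat(p | r) = {0, 2, 3, 4}
EG (p | r): greatest fixpoint, start Z0 = {0, 2, 3, 4}, keep only states in Sat with some successor in Z. Already a fixed point.
Sat(EG (p | r)) = {0, 2, 3, 4}
Sat(EX (EG (p | r))) = {s : some successor in {0, 2, 3, 4}} = {0, 2, 3, 4}
EF (EX (EG (p | r))): least fixpoint, start Z0 = {0, 2, 3, 4}, add states with some successor in Z. Already a fixed point.
Sat(EF (EX (EG (p | r)))) = {0, 2, 3, 4}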